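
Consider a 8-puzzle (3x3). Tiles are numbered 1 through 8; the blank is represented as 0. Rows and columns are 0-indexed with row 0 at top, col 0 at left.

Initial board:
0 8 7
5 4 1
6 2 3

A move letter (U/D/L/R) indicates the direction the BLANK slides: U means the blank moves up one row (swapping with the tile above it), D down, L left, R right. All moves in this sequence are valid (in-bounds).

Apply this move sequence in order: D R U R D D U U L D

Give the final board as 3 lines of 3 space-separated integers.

Answer: 5 8 7
4 0 1
6 2 3

Derivation:
After move 1 (D):
5 8 7
0 4 1
6 2 3

After move 2 (R):
5 8 7
4 0 1
6 2 3

After move 3 (U):
5 0 7
4 8 1
6 2 3

After move 4 (R):
5 7 0
4 8 1
6 2 3

After move 5 (D):
5 7 1
4 8 0
6 2 3

After move 6 (D):
5 7 1
4 8 3
6 2 0

After move 7 (U):
5 7 1
4 8 0
6 2 3

After move 8 (U):
5 7 0
4 8 1
6 2 3

After move 9 (L):
5 0 7
4 8 1
6 2 3

After move 10 (D):
5 8 7
4 0 1
6 2 3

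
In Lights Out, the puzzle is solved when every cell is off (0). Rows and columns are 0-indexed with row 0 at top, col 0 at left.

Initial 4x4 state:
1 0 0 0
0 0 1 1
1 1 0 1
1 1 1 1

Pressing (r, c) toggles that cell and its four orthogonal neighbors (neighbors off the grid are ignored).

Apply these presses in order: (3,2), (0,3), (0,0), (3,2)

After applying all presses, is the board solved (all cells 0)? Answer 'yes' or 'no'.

After press 1 at (3,2):
1 0 0 0
0 0 1 1
1 1 1 1
1 0 0 0

After press 2 at (0,3):
1 0 1 1
0 0 1 0
1 1 1 1
1 0 0 0

After press 3 at (0,0):
0 1 1 1
1 0 1 0
1 1 1 1
1 0 0 0

After press 4 at (3,2):
0 1 1 1
1 0 1 0
1 1 0 1
1 1 1 1

Lights still on: 12

Answer: no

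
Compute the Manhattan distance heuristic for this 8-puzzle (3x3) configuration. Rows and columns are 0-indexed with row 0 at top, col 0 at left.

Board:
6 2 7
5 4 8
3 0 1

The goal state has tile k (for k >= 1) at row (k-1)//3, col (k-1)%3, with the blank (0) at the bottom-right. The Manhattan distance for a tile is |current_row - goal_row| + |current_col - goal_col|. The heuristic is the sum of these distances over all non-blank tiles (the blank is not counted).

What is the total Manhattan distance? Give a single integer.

Tile 6: at (0,0), goal (1,2), distance |0-1|+|0-2| = 3
Tile 2: at (0,1), goal (0,1), distance |0-0|+|1-1| = 0
Tile 7: at (0,2), goal (2,0), distance |0-2|+|2-0| = 4
Tile 5: at (1,0), goal (1,1), distance |1-1|+|0-1| = 1
Tile 4: at (1,1), goal (1,0), distance |1-1|+|1-0| = 1
Tile 8: at (1,2), goal (2,1), distance |1-2|+|2-1| = 2
Tile 3: at (2,0), goal (0,2), distance |2-0|+|0-2| = 4
Tile 1: at (2,2), goal (0,0), distance |2-0|+|2-0| = 4
Sum: 3 + 0 + 4 + 1 + 1 + 2 + 4 + 4 = 19

Answer: 19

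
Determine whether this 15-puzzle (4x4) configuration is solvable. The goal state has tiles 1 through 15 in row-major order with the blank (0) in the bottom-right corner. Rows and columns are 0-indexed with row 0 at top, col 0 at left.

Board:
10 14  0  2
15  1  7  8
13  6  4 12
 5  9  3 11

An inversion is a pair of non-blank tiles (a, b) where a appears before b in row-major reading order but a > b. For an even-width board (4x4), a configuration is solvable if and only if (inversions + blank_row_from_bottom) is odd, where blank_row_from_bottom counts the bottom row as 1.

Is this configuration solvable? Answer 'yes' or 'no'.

Inversions: 58
Blank is in row 0 (0-indexed from top), which is row 4 counting from the bottom (bottom = 1).
58 + 4 = 62, which is even, so the puzzle is not solvable.

Answer: no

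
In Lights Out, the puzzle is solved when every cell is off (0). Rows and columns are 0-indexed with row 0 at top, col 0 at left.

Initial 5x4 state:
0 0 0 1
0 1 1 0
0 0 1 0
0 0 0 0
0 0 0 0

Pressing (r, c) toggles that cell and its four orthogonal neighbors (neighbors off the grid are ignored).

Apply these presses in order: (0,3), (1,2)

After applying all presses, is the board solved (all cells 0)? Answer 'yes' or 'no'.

Answer: yes

Derivation:
After press 1 at (0,3):
0 0 1 0
0 1 1 1
0 0 1 0
0 0 0 0
0 0 0 0

After press 2 at (1,2):
0 0 0 0
0 0 0 0
0 0 0 0
0 0 0 0
0 0 0 0

Lights still on: 0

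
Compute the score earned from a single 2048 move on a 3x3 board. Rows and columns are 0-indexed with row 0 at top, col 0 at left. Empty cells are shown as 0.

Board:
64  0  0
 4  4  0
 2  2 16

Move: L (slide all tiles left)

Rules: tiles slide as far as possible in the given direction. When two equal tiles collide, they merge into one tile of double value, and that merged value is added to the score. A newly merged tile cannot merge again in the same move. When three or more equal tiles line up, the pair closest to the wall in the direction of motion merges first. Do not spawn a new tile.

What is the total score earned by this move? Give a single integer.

Answer: 12

Derivation:
Slide left:
row 0: [64, 0, 0] -> [64, 0, 0]  score +0 (running 0)
row 1: [4, 4, 0] -> [8, 0, 0]  score +8 (running 8)
row 2: [2, 2, 16] -> [4, 16, 0]  score +4 (running 12)
Board after move:
64  0  0
 8  0  0
 4 16  0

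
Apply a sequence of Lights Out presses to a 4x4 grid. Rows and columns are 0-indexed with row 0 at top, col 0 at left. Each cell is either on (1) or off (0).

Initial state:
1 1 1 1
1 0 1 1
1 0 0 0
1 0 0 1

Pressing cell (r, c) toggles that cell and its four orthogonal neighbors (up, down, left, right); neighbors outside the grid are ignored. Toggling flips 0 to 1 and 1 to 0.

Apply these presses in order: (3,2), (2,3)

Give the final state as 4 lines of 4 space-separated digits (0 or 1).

After press 1 at (3,2):
1 1 1 1
1 0 1 1
1 0 1 0
1 1 1 0

After press 2 at (2,3):
1 1 1 1
1 0 1 0
1 0 0 1
1 1 1 1

Answer: 1 1 1 1
1 0 1 0
1 0 0 1
1 1 1 1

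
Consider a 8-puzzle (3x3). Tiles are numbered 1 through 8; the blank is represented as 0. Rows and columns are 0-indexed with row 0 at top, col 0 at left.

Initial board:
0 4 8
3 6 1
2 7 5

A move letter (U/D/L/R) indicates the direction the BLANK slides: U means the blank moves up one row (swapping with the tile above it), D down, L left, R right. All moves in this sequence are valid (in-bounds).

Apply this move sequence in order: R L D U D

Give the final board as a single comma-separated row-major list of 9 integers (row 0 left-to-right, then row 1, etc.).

After move 1 (R):
4 0 8
3 6 1
2 7 5

After move 2 (L):
0 4 8
3 6 1
2 7 5

After move 3 (D):
3 4 8
0 6 1
2 7 5

After move 4 (U):
0 4 8
3 6 1
2 7 5

After move 5 (D):
3 4 8
0 6 1
2 7 5

Answer: 3, 4, 8, 0, 6, 1, 2, 7, 5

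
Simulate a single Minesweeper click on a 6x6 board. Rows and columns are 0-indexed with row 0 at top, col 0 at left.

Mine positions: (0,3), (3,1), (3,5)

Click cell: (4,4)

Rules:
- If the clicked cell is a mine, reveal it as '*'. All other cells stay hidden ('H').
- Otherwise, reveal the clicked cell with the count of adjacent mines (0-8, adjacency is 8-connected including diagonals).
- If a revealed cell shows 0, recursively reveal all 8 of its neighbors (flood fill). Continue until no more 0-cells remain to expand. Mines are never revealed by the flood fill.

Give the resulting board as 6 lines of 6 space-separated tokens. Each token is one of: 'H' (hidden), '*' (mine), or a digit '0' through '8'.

H H H H H H
H H H H H H
H H H H H H
H H H H H H
H H H H 1 H
H H H H H H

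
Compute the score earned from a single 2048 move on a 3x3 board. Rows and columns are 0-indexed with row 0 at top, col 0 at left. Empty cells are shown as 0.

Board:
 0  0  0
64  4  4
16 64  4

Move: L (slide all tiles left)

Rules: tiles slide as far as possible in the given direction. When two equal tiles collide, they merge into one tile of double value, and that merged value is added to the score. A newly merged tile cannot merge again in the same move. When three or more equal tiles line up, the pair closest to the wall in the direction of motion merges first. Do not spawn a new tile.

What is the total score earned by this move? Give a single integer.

Slide left:
row 0: [0, 0, 0] -> [0, 0, 0]  score +0 (running 0)
row 1: [64, 4, 4] -> [64, 8, 0]  score +8 (running 8)
row 2: [16, 64, 4] -> [16, 64, 4]  score +0 (running 8)
Board after move:
 0  0  0
64  8  0
16 64  4

Answer: 8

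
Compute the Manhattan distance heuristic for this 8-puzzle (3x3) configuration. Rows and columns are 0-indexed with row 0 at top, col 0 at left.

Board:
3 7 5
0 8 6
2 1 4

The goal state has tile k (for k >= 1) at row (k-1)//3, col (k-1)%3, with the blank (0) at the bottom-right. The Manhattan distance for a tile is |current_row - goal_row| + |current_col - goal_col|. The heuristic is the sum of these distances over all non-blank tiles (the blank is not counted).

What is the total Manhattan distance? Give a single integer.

Tile 3: (0,0)->(0,2) = 2
Tile 7: (0,1)->(2,0) = 3
Tile 5: (0,2)->(1,1) = 2
Tile 8: (1,1)->(2,1) = 1
Tile 6: (1,2)->(1,2) = 0
Tile 2: (2,0)->(0,1) = 3
Tile 1: (2,1)->(0,0) = 3
Tile 4: (2,2)->(1,0) = 3
Sum: 2 + 3 + 2 + 1 + 0 + 3 + 3 + 3 = 17

Answer: 17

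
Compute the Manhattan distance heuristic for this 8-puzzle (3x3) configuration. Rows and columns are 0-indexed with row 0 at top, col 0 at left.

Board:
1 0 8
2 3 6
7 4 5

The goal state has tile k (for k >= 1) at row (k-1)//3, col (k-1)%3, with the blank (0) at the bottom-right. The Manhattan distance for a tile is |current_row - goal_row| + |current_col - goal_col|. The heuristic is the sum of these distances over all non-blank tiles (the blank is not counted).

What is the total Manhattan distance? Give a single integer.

Answer: 11

Derivation:
Tile 1: at (0,0), goal (0,0), distance |0-0|+|0-0| = 0
Tile 8: at (0,2), goal (2,1), distance |0-2|+|2-1| = 3
Tile 2: at (1,0), goal (0,1), distance |1-0|+|0-1| = 2
Tile 3: at (1,1), goal (0,2), distance |1-0|+|1-2| = 2
Tile 6: at (1,2), goal (1,2), distance |1-1|+|2-2| = 0
Tile 7: at (2,0), goal (2,0), distance |2-2|+|0-0| = 0
Tile 4: at (2,1), goal (1,0), distance |2-1|+|1-0| = 2
Tile 5: at (2,2), goal (1,1), distance |2-1|+|2-1| = 2
Sum: 0 + 3 + 2 + 2 + 0 + 0 + 2 + 2 = 11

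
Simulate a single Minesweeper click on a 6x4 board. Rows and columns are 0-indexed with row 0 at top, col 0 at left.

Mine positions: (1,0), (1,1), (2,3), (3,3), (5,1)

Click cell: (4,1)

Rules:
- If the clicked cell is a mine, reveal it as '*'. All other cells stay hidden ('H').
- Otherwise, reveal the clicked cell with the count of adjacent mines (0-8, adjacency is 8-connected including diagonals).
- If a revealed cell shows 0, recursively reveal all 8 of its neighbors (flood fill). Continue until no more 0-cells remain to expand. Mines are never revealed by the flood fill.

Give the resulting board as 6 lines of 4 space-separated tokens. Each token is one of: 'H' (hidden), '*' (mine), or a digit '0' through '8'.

H H H H
H H H H
H H H H
H H H H
H 1 H H
H H H H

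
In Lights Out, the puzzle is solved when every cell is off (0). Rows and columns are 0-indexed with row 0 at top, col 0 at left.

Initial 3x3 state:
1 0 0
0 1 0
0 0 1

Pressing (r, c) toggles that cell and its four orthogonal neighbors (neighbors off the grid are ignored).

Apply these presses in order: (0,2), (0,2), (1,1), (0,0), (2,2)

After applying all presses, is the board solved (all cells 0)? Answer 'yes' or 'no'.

After press 1 at (0,2):
1 1 1
0 1 1
0 0 1

After press 2 at (0,2):
1 0 0
0 1 0
0 0 1

After press 3 at (1,1):
1 1 0
1 0 1
0 1 1

After press 4 at (0,0):
0 0 0
0 0 1
0 1 1

After press 5 at (2,2):
0 0 0
0 0 0
0 0 0

Lights still on: 0

Answer: yes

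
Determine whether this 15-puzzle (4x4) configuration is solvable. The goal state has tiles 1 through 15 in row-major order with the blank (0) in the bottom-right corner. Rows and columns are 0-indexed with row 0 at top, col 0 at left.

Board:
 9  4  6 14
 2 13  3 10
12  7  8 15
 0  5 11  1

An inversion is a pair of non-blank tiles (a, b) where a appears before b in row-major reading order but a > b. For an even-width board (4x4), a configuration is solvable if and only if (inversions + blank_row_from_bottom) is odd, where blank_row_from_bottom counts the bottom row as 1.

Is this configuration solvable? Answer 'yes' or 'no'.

Answer: no

Derivation:
Inversions: 53
Blank is in row 3 (0-indexed from top), which is row 1 counting from the bottom (bottom = 1).
53 + 1 = 54, which is even, so the puzzle is not solvable.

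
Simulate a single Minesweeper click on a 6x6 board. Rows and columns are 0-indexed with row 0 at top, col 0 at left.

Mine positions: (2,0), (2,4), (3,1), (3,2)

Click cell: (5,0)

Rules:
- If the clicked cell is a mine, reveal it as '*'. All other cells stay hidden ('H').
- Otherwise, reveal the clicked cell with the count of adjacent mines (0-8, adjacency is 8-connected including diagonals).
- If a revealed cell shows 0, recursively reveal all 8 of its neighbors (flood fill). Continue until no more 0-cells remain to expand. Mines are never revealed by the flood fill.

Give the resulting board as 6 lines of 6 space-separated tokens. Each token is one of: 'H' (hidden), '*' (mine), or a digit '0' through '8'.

H H H H H H
H H H H H H
H H H H H H
H H H 2 1 1
1 2 2 1 0 0
0 0 0 0 0 0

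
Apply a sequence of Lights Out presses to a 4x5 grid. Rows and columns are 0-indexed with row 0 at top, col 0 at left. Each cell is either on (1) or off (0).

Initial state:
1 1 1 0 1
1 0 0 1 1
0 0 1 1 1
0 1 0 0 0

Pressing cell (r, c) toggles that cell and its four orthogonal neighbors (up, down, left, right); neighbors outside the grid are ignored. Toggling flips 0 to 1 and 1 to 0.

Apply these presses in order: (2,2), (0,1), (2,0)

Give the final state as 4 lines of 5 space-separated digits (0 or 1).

After press 1 at (2,2):
1 1 1 0 1
1 0 1 1 1
0 1 0 0 1
0 1 1 0 0

After press 2 at (0,1):
0 0 0 0 1
1 1 1 1 1
0 1 0 0 1
0 1 1 0 0

After press 3 at (2,0):
0 0 0 0 1
0 1 1 1 1
1 0 0 0 1
1 1 1 0 0

Answer: 0 0 0 0 1
0 1 1 1 1
1 0 0 0 1
1 1 1 0 0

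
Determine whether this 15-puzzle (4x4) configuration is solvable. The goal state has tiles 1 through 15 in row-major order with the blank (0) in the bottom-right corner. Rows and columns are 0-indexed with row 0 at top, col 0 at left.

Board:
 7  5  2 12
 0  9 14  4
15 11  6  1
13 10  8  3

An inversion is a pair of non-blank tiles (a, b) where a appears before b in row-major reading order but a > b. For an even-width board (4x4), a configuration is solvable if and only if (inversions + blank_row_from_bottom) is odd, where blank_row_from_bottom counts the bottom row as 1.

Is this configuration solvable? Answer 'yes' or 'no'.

Answer: yes

Derivation:
Inversions: 54
Blank is in row 1 (0-indexed from top), which is row 3 counting from the bottom (bottom = 1).
54 + 3 = 57, which is odd, so the puzzle is solvable.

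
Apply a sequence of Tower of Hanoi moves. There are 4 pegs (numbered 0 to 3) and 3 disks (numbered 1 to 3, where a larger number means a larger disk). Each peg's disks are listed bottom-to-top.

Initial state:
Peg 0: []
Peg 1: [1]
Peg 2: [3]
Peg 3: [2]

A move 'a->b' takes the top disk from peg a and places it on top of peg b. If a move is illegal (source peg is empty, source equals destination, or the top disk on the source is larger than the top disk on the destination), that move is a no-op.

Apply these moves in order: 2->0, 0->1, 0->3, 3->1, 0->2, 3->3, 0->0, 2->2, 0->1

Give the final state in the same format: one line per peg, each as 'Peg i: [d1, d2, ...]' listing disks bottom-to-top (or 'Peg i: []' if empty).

After move 1 (2->0):
Peg 0: [3]
Peg 1: [1]
Peg 2: []
Peg 3: [2]

After move 2 (0->1):
Peg 0: [3]
Peg 1: [1]
Peg 2: []
Peg 3: [2]

After move 3 (0->3):
Peg 0: [3]
Peg 1: [1]
Peg 2: []
Peg 3: [2]

After move 4 (3->1):
Peg 0: [3]
Peg 1: [1]
Peg 2: []
Peg 3: [2]

After move 5 (0->2):
Peg 0: []
Peg 1: [1]
Peg 2: [3]
Peg 3: [2]

After move 6 (3->3):
Peg 0: []
Peg 1: [1]
Peg 2: [3]
Peg 3: [2]

After move 7 (0->0):
Peg 0: []
Peg 1: [1]
Peg 2: [3]
Peg 3: [2]

After move 8 (2->2):
Peg 0: []
Peg 1: [1]
Peg 2: [3]
Peg 3: [2]

After move 9 (0->1):
Peg 0: []
Peg 1: [1]
Peg 2: [3]
Peg 3: [2]

Answer: Peg 0: []
Peg 1: [1]
Peg 2: [3]
Peg 3: [2]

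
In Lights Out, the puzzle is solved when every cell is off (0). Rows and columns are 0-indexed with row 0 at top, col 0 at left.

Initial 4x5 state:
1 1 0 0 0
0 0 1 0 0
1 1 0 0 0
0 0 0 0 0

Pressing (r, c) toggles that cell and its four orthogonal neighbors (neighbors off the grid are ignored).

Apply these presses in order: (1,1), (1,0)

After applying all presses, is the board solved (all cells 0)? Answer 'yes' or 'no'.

Answer: yes

Derivation:
After press 1 at (1,1):
1 0 0 0 0
1 1 0 0 0
1 0 0 0 0
0 0 0 0 0

After press 2 at (1,0):
0 0 0 0 0
0 0 0 0 0
0 0 0 0 0
0 0 0 0 0

Lights still on: 0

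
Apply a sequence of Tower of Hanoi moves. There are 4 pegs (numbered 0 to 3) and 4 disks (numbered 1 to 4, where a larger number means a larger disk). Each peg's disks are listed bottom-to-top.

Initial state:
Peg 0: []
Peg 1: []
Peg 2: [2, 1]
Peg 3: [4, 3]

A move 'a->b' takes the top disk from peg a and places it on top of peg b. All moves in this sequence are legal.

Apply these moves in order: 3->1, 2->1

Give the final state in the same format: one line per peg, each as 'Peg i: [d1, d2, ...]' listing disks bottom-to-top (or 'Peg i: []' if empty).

Answer: Peg 0: []
Peg 1: [3, 1]
Peg 2: [2]
Peg 3: [4]

Derivation:
After move 1 (3->1):
Peg 0: []
Peg 1: [3]
Peg 2: [2, 1]
Peg 3: [4]

After move 2 (2->1):
Peg 0: []
Peg 1: [3, 1]
Peg 2: [2]
Peg 3: [4]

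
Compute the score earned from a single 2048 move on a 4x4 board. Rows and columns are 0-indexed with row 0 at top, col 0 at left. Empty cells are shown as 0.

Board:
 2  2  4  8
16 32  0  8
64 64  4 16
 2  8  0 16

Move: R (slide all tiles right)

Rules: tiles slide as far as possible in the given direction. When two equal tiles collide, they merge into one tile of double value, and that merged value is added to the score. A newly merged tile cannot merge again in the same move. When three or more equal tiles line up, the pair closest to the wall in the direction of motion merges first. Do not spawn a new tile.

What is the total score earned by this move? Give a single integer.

Slide right:
row 0: [2, 2, 4, 8] -> [0, 4, 4, 8]  score +4 (running 4)
row 1: [16, 32, 0, 8] -> [0, 16, 32, 8]  score +0 (running 4)
row 2: [64, 64, 4, 16] -> [0, 128, 4, 16]  score +128 (running 132)
row 3: [2, 8, 0, 16] -> [0, 2, 8, 16]  score +0 (running 132)
Board after move:
  0   4   4   8
  0  16  32   8
  0 128   4  16
  0   2   8  16

Answer: 132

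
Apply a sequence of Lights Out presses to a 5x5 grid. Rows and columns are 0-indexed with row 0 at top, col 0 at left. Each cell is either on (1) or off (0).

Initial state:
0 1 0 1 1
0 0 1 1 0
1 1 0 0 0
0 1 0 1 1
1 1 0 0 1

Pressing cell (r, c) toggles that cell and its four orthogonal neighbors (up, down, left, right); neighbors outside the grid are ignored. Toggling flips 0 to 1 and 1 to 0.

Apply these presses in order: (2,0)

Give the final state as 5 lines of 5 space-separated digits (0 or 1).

After press 1 at (2,0):
0 1 0 1 1
1 0 1 1 0
0 0 0 0 0
1 1 0 1 1
1 1 0 0 1

Answer: 0 1 0 1 1
1 0 1 1 0
0 0 0 0 0
1 1 0 1 1
1 1 0 0 1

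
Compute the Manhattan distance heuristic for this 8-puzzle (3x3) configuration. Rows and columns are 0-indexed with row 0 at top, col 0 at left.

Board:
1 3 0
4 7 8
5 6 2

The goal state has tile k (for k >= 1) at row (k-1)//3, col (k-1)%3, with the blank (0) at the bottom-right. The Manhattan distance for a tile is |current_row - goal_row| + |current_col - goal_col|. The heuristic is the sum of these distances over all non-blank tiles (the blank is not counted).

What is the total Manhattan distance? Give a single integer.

Tile 1: (0,0)->(0,0) = 0
Tile 3: (0,1)->(0,2) = 1
Tile 4: (1,0)->(1,0) = 0
Tile 7: (1,1)->(2,0) = 2
Tile 8: (1,2)->(2,1) = 2
Tile 5: (2,0)->(1,1) = 2
Tile 6: (2,1)->(1,2) = 2
Tile 2: (2,2)->(0,1) = 3
Sum: 0 + 1 + 0 + 2 + 2 + 2 + 2 + 3 = 12

Answer: 12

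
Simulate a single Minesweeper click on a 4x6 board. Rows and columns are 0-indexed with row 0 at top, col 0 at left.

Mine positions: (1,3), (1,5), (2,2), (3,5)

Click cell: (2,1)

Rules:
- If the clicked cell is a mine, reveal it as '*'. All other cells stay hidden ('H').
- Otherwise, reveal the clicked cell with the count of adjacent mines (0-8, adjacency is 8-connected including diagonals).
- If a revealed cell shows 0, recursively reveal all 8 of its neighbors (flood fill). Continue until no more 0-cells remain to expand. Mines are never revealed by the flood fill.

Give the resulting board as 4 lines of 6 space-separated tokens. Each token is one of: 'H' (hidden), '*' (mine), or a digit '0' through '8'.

H H H H H H
H H H H H H
H 1 H H H H
H H H H H H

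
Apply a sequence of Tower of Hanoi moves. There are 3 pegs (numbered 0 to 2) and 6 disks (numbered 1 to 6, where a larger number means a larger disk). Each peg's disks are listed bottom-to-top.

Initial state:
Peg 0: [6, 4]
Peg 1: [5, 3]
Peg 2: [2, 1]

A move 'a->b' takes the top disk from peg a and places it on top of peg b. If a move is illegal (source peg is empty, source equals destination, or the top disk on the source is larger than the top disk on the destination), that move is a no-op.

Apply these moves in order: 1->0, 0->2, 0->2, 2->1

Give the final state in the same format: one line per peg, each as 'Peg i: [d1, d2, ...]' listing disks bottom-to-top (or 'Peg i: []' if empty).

Answer: Peg 0: [6, 4, 3]
Peg 1: [5, 1]
Peg 2: [2]

Derivation:
After move 1 (1->0):
Peg 0: [6, 4, 3]
Peg 1: [5]
Peg 2: [2, 1]

After move 2 (0->2):
Peg 0: [6, 4, 3]
Peg 1: [5]
Peg 2: [2, 1]

After move 3 (0->2):
Peg 0: [6, 4, 3]
Peg 1: [5]
Peg 2: [2, 1]

After move 4 (2->1):
Peg 0: [6, 4, 3]
Peg 1: [5, 1]
Peg 2: [2]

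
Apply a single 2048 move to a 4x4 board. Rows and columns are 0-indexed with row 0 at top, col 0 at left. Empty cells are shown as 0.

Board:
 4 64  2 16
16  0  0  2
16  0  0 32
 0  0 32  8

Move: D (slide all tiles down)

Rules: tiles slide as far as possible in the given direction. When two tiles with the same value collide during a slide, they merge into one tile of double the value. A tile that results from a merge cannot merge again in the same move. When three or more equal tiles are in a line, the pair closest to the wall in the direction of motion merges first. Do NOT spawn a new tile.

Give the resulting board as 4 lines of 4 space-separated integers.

Answer:  0  0  0 16
 0  0  0  2
 4  0  2 32
32 64 32  8

Derivation:
Slide down:
col 0: [4, 16, 16, 0] -> [0, 0, 4, 32]
col 1: [64, 0, 0, 0] -> [0, 0, 0, 64]
col 2: [2, 0, 0, 32] -> [0, 0, 2, 32]
col 3: [16, 2, 32, 8] -> [16, 2, 32, 8]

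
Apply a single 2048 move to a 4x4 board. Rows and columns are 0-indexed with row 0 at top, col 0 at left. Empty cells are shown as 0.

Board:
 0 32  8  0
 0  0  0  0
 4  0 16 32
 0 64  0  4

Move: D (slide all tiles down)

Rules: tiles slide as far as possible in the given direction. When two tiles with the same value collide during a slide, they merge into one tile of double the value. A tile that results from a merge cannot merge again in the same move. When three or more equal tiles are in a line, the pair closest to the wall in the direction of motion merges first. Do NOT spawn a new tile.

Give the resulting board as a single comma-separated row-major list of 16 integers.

Slide down:
col 0: [0, 0, 4, 0] -> [0, 0, 0, 4]
col 1: [32, 0, 0, 64] -> [0, 0, 32, 64]
col 2: [8, 0, 16, 0] -> [0, 0, 8, 16]
col 3: [0, 0, 32, 4] -> [0, 0, 32, 4]

Answer: 0, 0, 0, 0, 0, 0, 0, 0, 0, 32, 8, 32, 4, 64, 16, 4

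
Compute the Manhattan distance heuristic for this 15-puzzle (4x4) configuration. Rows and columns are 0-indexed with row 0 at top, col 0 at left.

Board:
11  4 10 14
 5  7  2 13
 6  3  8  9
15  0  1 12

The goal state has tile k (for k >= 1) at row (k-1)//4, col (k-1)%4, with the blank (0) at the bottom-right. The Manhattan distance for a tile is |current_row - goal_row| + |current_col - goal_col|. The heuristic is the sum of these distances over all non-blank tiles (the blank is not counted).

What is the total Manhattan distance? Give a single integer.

Tile 11: at (0,0), goal (2,2), distance |0-2|+|0-2| = 4
Tile 4: at (0,1), goal (0,3), distance |0-0|+|1-3| = 2
Tile 10: at (0,2), goal (2,1), distance |0-2|+|2-1| = 3
Tile 14: at (0,3), goal (3,1), distance |0-3|+|3-1| = 5
Tile 5: at (1,0), goal (1,0), distance |1-1|+|0-0| = 0
Tile 7: at (1,1), goal (1,2), distance |1-1|+|1-2| = 1
Tile 2: at (1,2), goal (0,1), distance |1-0|+|2-1| = 2
Tile 13: at (1,3), goal (3,0), distance |1-3|+|3-0| = 5
Tile 6: at (2,0), goal (1,1), distance |2-1|+|0-1| = 2
Tile 3: at (2,1), goal (0,2), distance |2-0|+|1-2| = 3
Tile 8: at (2,2), goal (1,3), distance |2-1|+|2-3| = 2
Tile 9: at (2,3), goal (2,0), distance |2-2|+|3-0| = 3
Tile 15: at (3,0), goal (3,2), distance |3-3|+|0-2| = 2
Tile 1: at (3,2), goal (0,0), distance |3-0|+|2-0| = 5
Tile 12: at (3,3), goal (2,3), distance |3-2|+|3-3| = 1
Sum: 4 + 2 + 3 + 5 + 0 + 1 + 2 + 5 + 2 + 3 + 2 + 3 + 2 + 5 + 1 = 40

Answer: 40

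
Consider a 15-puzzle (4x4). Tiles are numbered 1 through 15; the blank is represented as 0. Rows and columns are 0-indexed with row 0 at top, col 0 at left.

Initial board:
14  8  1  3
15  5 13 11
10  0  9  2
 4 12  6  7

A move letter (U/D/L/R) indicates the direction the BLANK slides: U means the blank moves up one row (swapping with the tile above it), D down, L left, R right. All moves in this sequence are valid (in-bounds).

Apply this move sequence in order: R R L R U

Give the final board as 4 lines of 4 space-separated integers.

Answer: 14  8  1  3
15  5 13  0
10  9  2 11
 4 12  6  7

Derivation:
After move 1 (R):
14  8  1  3
15  5 13 11
10  9  0  2
 4 12  6  7

After move 2 (R):
14  8  1  3
15  5 13 11
10  9  2  0
 4 12  6  7

After move 3 (L):
14  8  1  3
15  5 13 11
10  9  0  2
 4 12  6  7

After move 4 (R):
14  8  1  3
15  5 13 11
10  9  2  0
 4 12  6  7

After move 5 (U):
14  8  1  3
15  5 13  0
10  9  2 11
 4 12  6  7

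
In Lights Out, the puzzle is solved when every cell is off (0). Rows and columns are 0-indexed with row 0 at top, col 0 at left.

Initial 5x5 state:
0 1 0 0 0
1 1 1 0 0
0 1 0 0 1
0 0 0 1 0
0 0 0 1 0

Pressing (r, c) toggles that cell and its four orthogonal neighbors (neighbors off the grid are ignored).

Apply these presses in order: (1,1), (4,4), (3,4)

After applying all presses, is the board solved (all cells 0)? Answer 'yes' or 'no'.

After press 1 at (1,1):
0 0 0 0 0
0 0 0 0 0
0 0 0 0 1
0 0 0 1 0
0 0 0 1 0

After press 2 at (4,4):
0 0 0 0 0
0 0 0 0 0
0 0 0 0 1
0 0 0 1 1
0 0 0 0 1

After press 3 at (3,4):
0 0 0 0 0
0 0 0 0 0
0 0 0 0 0
0 0 0 0 0
0 0 0 0 0

Lights still on: 0

Answer: yes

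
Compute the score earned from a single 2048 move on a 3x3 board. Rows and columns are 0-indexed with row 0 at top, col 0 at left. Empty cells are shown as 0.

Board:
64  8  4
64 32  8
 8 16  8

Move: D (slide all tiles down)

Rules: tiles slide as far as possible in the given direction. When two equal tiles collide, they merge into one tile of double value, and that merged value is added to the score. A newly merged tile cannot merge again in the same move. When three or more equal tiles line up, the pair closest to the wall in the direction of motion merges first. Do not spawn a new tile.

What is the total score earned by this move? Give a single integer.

Answer: 144

Derivation:
Slide down:
col 0: [64, 64, 8] -> [0, 128, 8]  score +128 (running 128)
col 1: [8, 32, 16] -> [8, 32, 16]  score +0 (running 128)
col 2: [4, 8, 8] -> [0, 4, 16]  score +16 (running 144)
Board after move:
  0   8   0
128  32   4
  8  16  16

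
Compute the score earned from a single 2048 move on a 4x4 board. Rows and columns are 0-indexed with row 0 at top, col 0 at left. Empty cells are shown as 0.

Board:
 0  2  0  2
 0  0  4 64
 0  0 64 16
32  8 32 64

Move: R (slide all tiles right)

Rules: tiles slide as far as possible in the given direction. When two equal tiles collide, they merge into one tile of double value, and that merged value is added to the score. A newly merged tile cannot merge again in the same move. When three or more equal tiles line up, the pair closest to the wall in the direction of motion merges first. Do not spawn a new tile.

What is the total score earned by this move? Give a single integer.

Slide right:
row 0: [0, 2, 0, 2] -> [0, 0, 0, 4]  score +4 (running 4)
row 1: [0, 0, 4, 64] -> [0, 0, 4, 64]  score +0 (running 4)
row 2: [0, 0, 64, 16] -> [0, 0, 64, 16]  score +0 (running 4)
row 3: [32, 8, 32, 64] -> [32, 8, 32, 64]  score +0 (running 4)
Board after move:
 0  0  0  4
 0  0  4 64
 0  0 64 16
32  8 32 64

Answer: 4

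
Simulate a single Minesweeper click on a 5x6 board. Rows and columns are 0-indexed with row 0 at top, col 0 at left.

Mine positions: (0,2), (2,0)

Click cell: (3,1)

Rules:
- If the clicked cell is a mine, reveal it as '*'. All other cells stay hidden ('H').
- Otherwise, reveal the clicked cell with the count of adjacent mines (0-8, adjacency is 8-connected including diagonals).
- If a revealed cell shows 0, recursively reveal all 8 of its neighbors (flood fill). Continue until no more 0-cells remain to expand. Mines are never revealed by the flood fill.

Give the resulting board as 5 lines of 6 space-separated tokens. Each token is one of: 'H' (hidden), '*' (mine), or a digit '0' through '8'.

H H H H H H
H H H H H H
H H H H H H
H 1 H H H H
H H H H H H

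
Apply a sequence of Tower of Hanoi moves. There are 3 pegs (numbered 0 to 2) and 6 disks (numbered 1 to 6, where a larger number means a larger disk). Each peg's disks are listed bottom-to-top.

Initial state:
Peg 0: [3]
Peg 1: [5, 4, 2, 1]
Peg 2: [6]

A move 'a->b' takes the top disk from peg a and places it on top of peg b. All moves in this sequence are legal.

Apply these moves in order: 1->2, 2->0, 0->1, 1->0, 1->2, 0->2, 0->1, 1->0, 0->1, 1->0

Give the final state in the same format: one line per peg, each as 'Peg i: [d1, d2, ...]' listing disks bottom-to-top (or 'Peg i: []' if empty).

Answer: Peg 0: [3]
Peg 1: [5, 4]
Peg 2: [6, 2, 1]

Derivation:
After move 1 (1->2):
Peg 0: [3]
Peg 1: [5, 4, 2]
Peg 2: [6, 1]

After move 2 (2->0):
Peg 0: [3, 1]
Peg 1: [5, 4, 2]
Peg 2: [6]

After move 3 (0->1):
Peg 0: [3]
Peg 1: [5, 4, 2, 1]
Peg 2: [6]

After move 4 (1->0):
Peg 0: [3, 1]
Peg 1: [5, 4, 2]
Peg 2: [6]

After move 5 (1->2):
Peg 0: [3, 1]
Peg 1: [5, 4]
Peg 2: [6, 2]

After move 6 (0->2):
Peg 0: [3]
Peg 1: [5, 4]
Peg 2: [6, 2, 1]

After move 7 (0->1):
Peg 0: []
Peg 1: [5, 4, 3]
Peg 2: [6, 2, 1]

After move 8 (1->0):
Peg 0: [3]
Peg 1: [5, 4]
Peg 2: [6, 2, 1]

After move 9 (0->1):
Peg 0: []
Peg 1: [5, 4, 3]
Peg 2: [6, 2, 1]

After move 10 (1->0):
Peg 0: [3]
Peg 1: [5, 4]
Peg 2: [6, 2, 1]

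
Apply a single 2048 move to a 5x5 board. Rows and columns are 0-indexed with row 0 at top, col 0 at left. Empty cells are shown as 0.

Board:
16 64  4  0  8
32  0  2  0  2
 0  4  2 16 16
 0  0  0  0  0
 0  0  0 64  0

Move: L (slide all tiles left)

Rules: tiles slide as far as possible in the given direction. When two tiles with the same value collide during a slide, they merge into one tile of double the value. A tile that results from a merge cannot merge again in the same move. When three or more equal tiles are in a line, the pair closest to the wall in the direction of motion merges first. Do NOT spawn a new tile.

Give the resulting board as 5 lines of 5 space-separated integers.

Slide left:
row 0: [16, 64, 4, 0, 8] -> [16, 64, 4, 8, 0]
row 1: [32, 0, 2, 0, 2] -> [32, 4, 0, 0, 0]
row 2: [0, 4, 2, 16, 16] -> [4, 2, 32, 0, 0]
row 3: [0, 0, 0, 0, 0] -> [0, 0, 0, 0, 0]
row 4: [0, 0, 0, 64, 0] -> [64, 0, 0, 0, 0]

Answer: 16 64  4  8  0
32  4  0  0  0
 4  2 32  0  0
 0  0  0  0  0
64  0  0  0  0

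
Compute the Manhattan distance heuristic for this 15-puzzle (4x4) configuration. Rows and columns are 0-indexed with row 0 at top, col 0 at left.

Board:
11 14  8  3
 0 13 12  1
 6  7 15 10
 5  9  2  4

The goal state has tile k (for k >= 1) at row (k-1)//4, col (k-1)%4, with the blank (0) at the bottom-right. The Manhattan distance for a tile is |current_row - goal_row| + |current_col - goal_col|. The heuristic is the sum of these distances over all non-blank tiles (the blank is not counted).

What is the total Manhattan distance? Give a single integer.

Tile 11: at (0,0), goal (2,2), distance |0-2|+|0-2| = 4
Tile 14: at (0,1), goal (3,1), distance |0-3|+|1-1| = 3
Tile 8: at (0,2), goal (1,3), distance |0-1|+|2-3| = 2
Tile 3: at (0,3), goal (0,2), distance |0-0|+|3-2| = 1
Tile 13: at (1,1), goal (3,0), distance |1-3|+|1-0| = 3
Tile 12: at (1,2), goal (2,3), distance |1-2|+|2-3| = 2
Tile 1: at (1,3), goal (0,0), distance |1-0|+|3-0| = 4
Tile 6: at (2,0), goal (1,1), distance |2-1|+|0-1| = 2
Tile 7: at (2,1), goal (1,2), distance |2-1|+|1-2| = 2
Tile 15: at (2,2), goal (3,2), distance |2-3|+|2-2| = 1
Tile 10: at (2,3), goal (2,1), distance |2-2|+|3-1| = 2
Tile 5: at (3,0), goal (1,0), distance |3-1|+|0-0| = 2
Tile 9: at (3,1), goal (2,0), distance |3-2|+|1-0| = 2
Tile 2: at (3,2), goal (0,1), distance |3-0|+|2-1| = 4
Tile 4: at (3,3), goal (0,3), distance |3-0|+|3-3| = 3
Sum: 4 + 3 + 2 + 1 + 3 + 2 + 4 + 2 + 2 + 1 + 2 + 2 + 2 + 4 + 3 = 37

Answer: 37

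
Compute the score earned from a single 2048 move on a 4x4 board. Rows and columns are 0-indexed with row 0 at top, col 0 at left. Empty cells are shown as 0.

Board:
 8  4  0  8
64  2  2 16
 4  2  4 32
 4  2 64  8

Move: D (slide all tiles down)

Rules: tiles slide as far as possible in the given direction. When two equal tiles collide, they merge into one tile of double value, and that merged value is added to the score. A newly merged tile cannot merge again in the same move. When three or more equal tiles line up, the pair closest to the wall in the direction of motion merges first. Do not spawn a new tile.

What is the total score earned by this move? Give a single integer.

Slide down:
col 0: [8, 64, 4, 4] -> [0, 8, 64, 8]  score +8 (running 8)
col 1: [4, 2, 2, 2] -> [0, 4, 2, 4]  score +4 (running 12)
col 2: [0, 2, 4, 64] -> [0, 2, 4, 64]  score +0 (running 12)
col 3: [8, 16, 32, 8] -> [8, 16, 32, 8]  score +0 (running 12)
Board after move:
 0  0  0  8
 8  4  2 16
64  2  4 32
 8  4 64  8

Answer: 12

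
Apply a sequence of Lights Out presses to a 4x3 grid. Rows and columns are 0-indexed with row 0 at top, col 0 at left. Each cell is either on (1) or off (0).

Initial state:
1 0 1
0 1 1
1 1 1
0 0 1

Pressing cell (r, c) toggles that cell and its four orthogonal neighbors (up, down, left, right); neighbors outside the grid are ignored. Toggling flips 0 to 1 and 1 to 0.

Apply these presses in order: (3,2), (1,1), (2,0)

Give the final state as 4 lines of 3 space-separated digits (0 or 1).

Answer: 1 1 1
0 0 0
0 1 0
1 1 0

Derivation:
After press 1 at (3,2):
1 0 1
0 1 1
1 1 0
0 1 0

After press 2 at (1,1):
1 1 1
1 0 0
1 0 0
0 1 0

After press 3 at (2,0):
1 1 1
0 0 0
0 1 0
1 1 0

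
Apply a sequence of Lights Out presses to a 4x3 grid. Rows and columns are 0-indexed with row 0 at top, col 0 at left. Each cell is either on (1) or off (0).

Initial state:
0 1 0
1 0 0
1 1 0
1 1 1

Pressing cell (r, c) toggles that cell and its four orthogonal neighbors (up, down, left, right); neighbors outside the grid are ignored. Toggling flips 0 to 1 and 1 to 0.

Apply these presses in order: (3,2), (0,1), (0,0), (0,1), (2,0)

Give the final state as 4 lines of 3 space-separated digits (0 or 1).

Answer: 1 0 0
1 0 0
0 0 1
0 0 0

Derivation:
After press 1 at (3,2):
0 1 0
1 0 0
1 1 1
1 0 0

After press 2 at (0,1):
1 0 1
1 1 0
1 1 1
1 0 0

After press 3 at (0,0):
0 1 1
0 1 0
1 1 1
1 0 0

After press 4 at (0,1):
1 0 0
0 0 0
1 1 1
1 0 0

After press 5 at (2,0):
1 0 0
1 0 0
0 0 1
0 0 0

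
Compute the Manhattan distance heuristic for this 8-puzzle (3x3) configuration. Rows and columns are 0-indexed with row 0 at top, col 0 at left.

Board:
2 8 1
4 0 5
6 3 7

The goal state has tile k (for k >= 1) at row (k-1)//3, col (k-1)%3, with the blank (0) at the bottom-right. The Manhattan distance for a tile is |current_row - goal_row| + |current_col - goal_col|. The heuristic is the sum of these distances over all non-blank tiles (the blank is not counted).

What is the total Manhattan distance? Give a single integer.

Tile 2: (0,0)->(0,1) = 1
Tile 8: (0,1)->(2,1) = 2
Tile 1: (0,2)->(0,0) = 2
Tile 4: (1,0)->(1,0) = 0
Tile 5: (1,2)->(1,1) = 1
Tile 6: (2,0)->(1,2) = 3
Tile 3: (2,1)->(0,2) = 3
Tile 7: (2,2)->(2,0) = 2
Sum: 1 + 2 + 2 + 0 + 1 + 3 + 3 + 2 = 14

Answer: 14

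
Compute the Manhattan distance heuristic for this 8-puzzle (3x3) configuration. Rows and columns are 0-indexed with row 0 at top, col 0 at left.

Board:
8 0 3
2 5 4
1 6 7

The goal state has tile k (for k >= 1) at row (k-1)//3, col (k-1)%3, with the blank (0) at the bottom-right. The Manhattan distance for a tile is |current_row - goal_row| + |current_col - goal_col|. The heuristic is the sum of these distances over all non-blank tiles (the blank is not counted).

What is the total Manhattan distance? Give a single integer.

Tile 8: at (0,0), goal (2,1), distance |0-2|+|0-1| = 3
Tile 3: at (0,2), goal (0,2), distance |0-0|+|2-2| = 0
Tile 2: at (1,0), goal (0,1), distance |1-0|+|0-1| = 2
Tile 5: at (1,1), goal (1,1), distance |1-1|+|1-1| = 0
Tile 4: at (1,2), goal (1,0), distance |1-1|+|2-0| = 2
Tile 1: at (2,0), goal (0,0), distance |2-0|+|0-0| = 2
Tile 6: at (2,1), goal (1,2), distance |2-1|+|1-2| = 2
Tile 7: at (2,2), goal (2,0), distance |2-2|+|2-0| = 2
Sum: 3 + 0 + 2 + 0 + 2 + 2 + 2 + 2 = 13

Answer: 13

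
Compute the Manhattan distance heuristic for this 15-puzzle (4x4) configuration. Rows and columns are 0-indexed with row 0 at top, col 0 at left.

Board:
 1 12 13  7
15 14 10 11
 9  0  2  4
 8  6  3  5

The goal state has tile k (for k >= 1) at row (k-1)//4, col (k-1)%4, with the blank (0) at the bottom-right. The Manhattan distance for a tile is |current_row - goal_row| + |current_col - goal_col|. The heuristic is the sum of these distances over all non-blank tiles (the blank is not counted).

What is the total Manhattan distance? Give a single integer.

Answer: 41

Derivation:
Tile 1: (0,0)->(0,0) = 0
Tile 12: (0,1)->(2,3) = 4
Tile 13: (0,2)->(3,0) = 5
Tile 7: (0,3)->(1,2) = 2
Tile 15: (1,0)->(3,2) = 4
Tile 14: (1,1)->(3,1) = 2
Tile 10: (1,2)->(2,1) = 2
Tile 11: (1,3)->(2,2) = 2
Tile 9: (2,0)->(2,0) = 0
Tile 2: (2,2)->(0,1) = 3
Tile 4: (2,3)->(0,3) = 2
Tile 8: (3,0)->(1,3) = 5
Tile 6: (3,1)->(1,1) = 2
Tile 3: (3,2)->(0,2) = 3
Tile 5: (3,3)->(1,0) = 5
Sum: 0 + 4 + 5 + 2 + 4 + 2 + 2 + 2 + 0 + 3 + 2 + 5 + 2 + 3 + 5 = 41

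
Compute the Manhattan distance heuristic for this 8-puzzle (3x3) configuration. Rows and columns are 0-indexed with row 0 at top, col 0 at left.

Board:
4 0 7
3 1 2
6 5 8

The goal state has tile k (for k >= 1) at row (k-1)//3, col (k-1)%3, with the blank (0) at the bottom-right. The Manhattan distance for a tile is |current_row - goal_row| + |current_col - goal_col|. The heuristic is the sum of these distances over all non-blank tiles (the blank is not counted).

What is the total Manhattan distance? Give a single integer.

Tile 4: at (0,0), goal (1,0), distance |0-1|+|0-0| = 1
Tile 7: at (0,2), goal (2,0), distance |0-2|+|2-0| = 4
Tile 3: at (1,0), goal (0,2), distance |1-0|+|0-2| = 3
Tile 1: at (1,1), goal (0,0), distance |1-0|+|1-0| = 2
Tile 2: at (1,2), goal (0,1), distance |1-0|+|2-1| = 2
Tile 6: at (2,0), goal (1,2), distance |2-1|+|0-2| = 3
Tile 5: at (2,1), goal (1,1), distance |2-1|+|1-1| = 1
Tile 8: at (2,2), goal (2,1), distance |2-2|+|2-1| = 1
Sum: 1 + 4 + 3 + 2 + 2 + 3 + 1 + 1 = 17

Answer: 17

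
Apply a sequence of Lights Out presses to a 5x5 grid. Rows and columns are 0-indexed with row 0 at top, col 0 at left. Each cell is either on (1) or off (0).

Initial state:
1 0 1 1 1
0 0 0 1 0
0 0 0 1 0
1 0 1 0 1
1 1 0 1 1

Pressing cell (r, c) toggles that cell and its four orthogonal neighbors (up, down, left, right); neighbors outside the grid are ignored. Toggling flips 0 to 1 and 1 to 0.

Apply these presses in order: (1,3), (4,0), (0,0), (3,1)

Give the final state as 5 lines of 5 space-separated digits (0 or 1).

After press 1 at (1,3):
1 0 1 0 1
0 0 1 0 1
0 0 0 0 0
1 0 1 0 1
1 1 0 1 1

After press 2 at (4,0):
1 0 1 0 1
0 0 1 0 1
0 0 0 0 0
0 0 1 0 1
0 0 0 1 1

After press 3 at (0,0):
0 1 1 0 1
1 0 1 0 1
0 0 0 0 0
0 0 1 0 1
0 0 0 1 1

After press 4 at (3,1):
0 1 1 0 1
1 0 1 0 1
0 1 0 0 0
1 1 0 0 1
0 1 0 1 1

Answer: 0 1 1 0 1
1 0 1 0 1
0 1 0 0 0
1 1 0 0 1
0 1 0 1 1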